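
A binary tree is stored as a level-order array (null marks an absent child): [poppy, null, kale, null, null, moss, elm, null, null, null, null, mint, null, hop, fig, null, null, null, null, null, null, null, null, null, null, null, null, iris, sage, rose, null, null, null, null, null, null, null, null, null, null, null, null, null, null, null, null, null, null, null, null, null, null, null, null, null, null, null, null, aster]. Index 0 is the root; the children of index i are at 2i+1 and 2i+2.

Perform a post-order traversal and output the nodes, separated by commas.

mint, moss, iris, aster, sage, hop, rose, fig, elm, kale, poppy

Post-order visits the left subtree, then the right subtree, then the node.
At poppy: no left child.
At poppy: go right to kale.
  At kale: go left to moss.
    At moss: go left to mint.
      mint is a leaf — visit mint.
    At moss: no right child.
    Visit moss.
  At kale: go right to elm.
    At elm: go left to hop.
      At hop: go left to iris.
        iris is a leaf — visit iris.
      At hop: go right to sage.
        At sage: no left child.
        At sage: go right to aster.
          aster is a leaf — visit aster.
        Visit sage.
      Visit hop.
    At elm: go right to fig.
      At fig: go left to rose.
        rose is a leaf — visit rose.
      At fig: no right child.
      Visit fig.
    Visit elm.
  Visit kale.
Visit poppy.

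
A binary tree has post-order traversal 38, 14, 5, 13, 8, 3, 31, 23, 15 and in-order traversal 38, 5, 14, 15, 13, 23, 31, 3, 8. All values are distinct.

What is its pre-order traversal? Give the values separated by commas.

The last element of post-order is the root; it splits in-order into left and right subtrees.
Root 15: left subtree has 3 nodes {38, 5, 14}, right has 5 {13, 23, 31, 3, 8}.
  Root 5: left subtree has 1 node {38}, right has 1 {14}.
  Root 23: left subtree has 1 node {13}, right has 3 {31, 3, 8}.
    Root 31: left subtree has 0 nodes { }, right has 2 {3, 8}.
      Root 3: left subtree has 0 nodes { }, right has 1 {8}.

15, 5, 38, 14, 23, 13, 31, 3, 8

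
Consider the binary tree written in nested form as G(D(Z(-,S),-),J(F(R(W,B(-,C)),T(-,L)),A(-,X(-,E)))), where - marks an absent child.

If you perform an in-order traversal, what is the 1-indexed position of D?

3

In-order visits the left subtree, then the node, then the right subtree.
At G: go left to D.
  At D: go left to Z.
    At Z: no left child.
    Visit Z.
    At Z: go right to S.
      S is a leaf — visit S.
  Visit D.
  At D: no right child.
Visit G.
At G: go right to J.
  At J: go left to F.
    At F: go left to R.
      At R: go left to W.
        W is a leaf — visit W.
      Visit R.
      At R: go right to B.
        At B: no left child.
        Visit B.
        At B: go right to C.
          C is a leaf — visit C.
    Visit F.
    At F: go right to T.
      At T: no left child.
      Visit T.
      At T: go right to L.
        L is a leaf — visit L.
  Visit J.
  At J: go right to A.
    At A: no left child.
    Visit A.
    At A: go right to X.
      At X: no left child.
      Visit X.
      At X: go right to E.
        E is a leaf — visit E.
Full in-order sequence: Z, S, D, G, W, R, B, C, F, T, L, J, A, X, E.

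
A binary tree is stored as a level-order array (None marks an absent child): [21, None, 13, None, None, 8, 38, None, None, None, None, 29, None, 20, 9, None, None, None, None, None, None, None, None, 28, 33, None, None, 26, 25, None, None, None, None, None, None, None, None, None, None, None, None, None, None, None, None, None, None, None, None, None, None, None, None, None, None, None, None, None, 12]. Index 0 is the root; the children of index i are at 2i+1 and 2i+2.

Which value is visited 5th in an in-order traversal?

In-order visits the left subtree, then the node, then the right subtree.
At 21: no left child.
Visit 21.
At 21: go right to 13.
  At 13: go left to 8.
    At 8: go left to 29.
      At 29: go left to 28.
        28 is a leaf — visit 28.
      Visit 29.
      At 29: go right to 33.
        33 is a leaf — visit 33.
    Visit 8.
    At 8: no right child.
  Visit 13.
  At 13: go right to 38.
    At 38: go left to 20.
      At 20: go left to 26.
        26 is a leaf — visit 26.
      Visit 20.
      At 20: go right to 25.
        At 25: no left child.
        Visit 25.
        At 25: go right to 12.
          12 is a leaf — visit 12.
    Visit 38.
    At 38: go right to 9.
      9 is a leaf — visit 9.
Full in-order sequence: 21, 28, 29, 33, 8, 13, 26, 20, 25, 12, 38, 9.

8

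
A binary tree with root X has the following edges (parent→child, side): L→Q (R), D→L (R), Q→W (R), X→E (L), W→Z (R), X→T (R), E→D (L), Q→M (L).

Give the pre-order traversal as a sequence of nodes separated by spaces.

Pre-order visits the node, then its left subtree, then its right subtree.
Visit X.
At X: go left to E.
  Visit E.
  At E: go left to D.
    Visit D.
    At D: no left child.
    At D: go right to L.
      Visit L.
      At L: no left child.
      At L: go right to Q.
        Visit Q.
        At Q: go left to M.
          M is a leaf — visit M.
        At Q: go right to W.
          Visit W.
          At W: no left child.
          At W: go right to Z.
            Z is a leaf — visit Z.
  At E: no right child.
At X: go right to T.
  T is a leaf — visit T.

X E D L Q M W Z T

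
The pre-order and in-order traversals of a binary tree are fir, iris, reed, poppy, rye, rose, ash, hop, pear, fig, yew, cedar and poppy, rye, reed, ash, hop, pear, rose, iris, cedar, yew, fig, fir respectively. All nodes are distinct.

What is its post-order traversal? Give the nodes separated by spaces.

rye poppy pear hop ash rose reed cedar yew fig iris fir

The first element of pre-order is the root; it splits in-order into left and right subtrees.
Root fir: left subtree has 11 nodes {poppy, rye, reed, ash, hop, pear, rose, iris, cedar, yew, fig}, right has 0 { }.
  Root iris: left subtree has 7 nodes {poppy, rye, reed, ash, hop, pear, rose}, right has 3 {cedar, yew, fig}.
    Root reed: left subtree has 2 nodes {poppy, rye}, right has 4 {ash, hop, pear, rose}.
      Root poppy: left subtree has 0 nodes { }, right has 1 {rye}.
      Root rose: left subtree has 3 nodes {ash, hop, pear}, right has 0 { }.
        Root ash: left subtree has 0 nodes { }, right has 2 {hop, pear}.
          Root hop: left subtree has 0 nodes { }, right has 1 {pear}.
    Root fig: left subtree has 2 nodes {cedar, yew}, right has 0 { }.
      Root yew: left subtree has 1 node {cedar}, right has 0 { }.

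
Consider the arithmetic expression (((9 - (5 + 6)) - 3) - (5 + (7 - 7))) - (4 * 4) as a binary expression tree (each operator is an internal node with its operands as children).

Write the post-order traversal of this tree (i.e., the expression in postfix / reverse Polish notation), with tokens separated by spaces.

9 5 6 + - 3 - 5 7 7 - + - 4 4 * -

Post-order on an expression tree gives postfix notation: for each operator, emit left operand, right operand, then the operator.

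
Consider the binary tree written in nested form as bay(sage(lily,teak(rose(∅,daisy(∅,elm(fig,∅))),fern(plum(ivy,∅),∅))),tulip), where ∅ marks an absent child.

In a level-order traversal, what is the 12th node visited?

Level-order visits nodes level by level from the root, left to right within each level.
Level 0: bay
Level 1: sage, tulip
Level 2: lily, teak
Level 3: rose, fern
Level 4: daisy, plum
Level 5: elm, ivy
Level 6: fig
Full level-order sequence: bay, sage, tulip, lily, teak, rose, fern, daisy, plum, elm, ivy, fig.

fig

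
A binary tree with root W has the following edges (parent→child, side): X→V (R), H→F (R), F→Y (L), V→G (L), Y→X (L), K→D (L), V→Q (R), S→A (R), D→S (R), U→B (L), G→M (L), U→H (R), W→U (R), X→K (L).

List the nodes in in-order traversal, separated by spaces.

W B U H D S A K X M G V Q Y F

In-order visits the left subtree, then the node, then the right subtree.
At W: no left child.
Visit W.
At W: go right to U.
  At U: go left to B.
    B is a leaf — visit B.
  Visit U.
  At U: go right to H.
    At H: no left child.
    Visit H.
    At H: go right to F.
      At F: go left to Y.
        At Y: go left to X.
          At X: go left to K.
            At K: go left to D.
              At D: no left child.
              Visit D.
              At D: go right to S.
                At S: no left child.
                Visit S.
                At S: go right to A.
                  A is a leaf — visit A.
            Visit K.
            At K: no right child.
          Visit X.
          At X: go right to V.
            At V: go left to G.
              At G: go left to M.
                M is a leaf — visit M.
              Visit G.
              At G: no right child.
            Visit V.
            At V: go right to Q.
              Q is a leaf — visit Q.
        Visit Y.
        At Y: no right child.
      Visit F.
      At F: no right child.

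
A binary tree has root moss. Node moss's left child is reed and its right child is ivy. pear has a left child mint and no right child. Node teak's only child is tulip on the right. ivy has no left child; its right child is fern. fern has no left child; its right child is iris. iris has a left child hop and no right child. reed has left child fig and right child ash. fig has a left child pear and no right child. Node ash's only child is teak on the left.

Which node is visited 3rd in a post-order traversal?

Post-order visits the left subtree, then the right subtree, then the node.
At moss: go left to reed.
  At reed: go left to fig.
    At fig: go left to pear.
      At pear: go left to mint.
        mint is a leaf — visit mint.
      At pear: no right child.
      Visit pear.
    At fig: no right child.
    Visit fig.
  At reed: go right to ash.
    At ash: go left to teak.
      At teak: no left child.
      At teak: go right to tulip.
        tulip is a leaf — visit tulip.
      Visit teak.
    At ash: no right child.
    Visit ash.
  Visit reed.
At moss: go right to ivy.
  At ivy: no left child.
  At ivy: go right to fern.
    At fern: no left child.
    At fern: go right to iris.
      At iris: go left to hop.
        hop is a leaf — visit hop.
      At iris: no right child.
      Visit iris.
    Visit fern.
  Visit ivy.
Visit moss.
Full post-order sequence: mint, pear, fig, tulip, teak, ash, reed, hop, iris, fern, ivy, moss.

fig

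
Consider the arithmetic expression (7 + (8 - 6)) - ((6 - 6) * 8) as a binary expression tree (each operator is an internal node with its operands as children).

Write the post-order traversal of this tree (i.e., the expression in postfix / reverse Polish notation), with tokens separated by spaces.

Post-order on an expression tree gives postfix notation: for each operator, emit left operand, right operand, then the operator.

7 8 6 - + 6 6 - 8 * -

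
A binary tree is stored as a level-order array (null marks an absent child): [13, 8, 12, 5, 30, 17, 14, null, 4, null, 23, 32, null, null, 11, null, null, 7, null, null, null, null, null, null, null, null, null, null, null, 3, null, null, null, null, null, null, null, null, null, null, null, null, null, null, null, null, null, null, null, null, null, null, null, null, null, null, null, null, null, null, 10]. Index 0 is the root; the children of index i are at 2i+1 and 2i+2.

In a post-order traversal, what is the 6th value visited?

8

Post-order visits the left subtree, then the right subtree, then the node.
At 13: go left to 8.
  At 8: go left to 5.
    At 5: no left child.
    At 5: go right to 4.
      At 4: go left to 7.
        7 is a leaf — visit 7.
      At 4: no right child.
      Visit 4.
    Visit 5.
  At 8: go right to 30.
    At 30: no left child.
    At 30: go right to 23.
      23 is a leaf — visit 23.
    Visit 30.
  Visit 8.
At 13: go right to 12.
  At 12: go left to 17.
    At 17: go left to 32.
      32 is a leaf — visit 32.
    At 17: no right child.
    Visit 17.
  At 12: go right to 14.
    At 14: no left child.
    At 14: go right to 11.
      At 11: go left to 3.
        At 3: no left child.
        At 3: go right to 10.
          10 is a leaf — visit 10.
        Visit 3.
      At 11: no right child.
      Visit 11.
    Visit 14.
  Visit 12.
Visit 13.
Full post-order sequence: 7, 4, 5, 23, 30, 8, 32, 17, 10, 3, 11, 14, 12, 13.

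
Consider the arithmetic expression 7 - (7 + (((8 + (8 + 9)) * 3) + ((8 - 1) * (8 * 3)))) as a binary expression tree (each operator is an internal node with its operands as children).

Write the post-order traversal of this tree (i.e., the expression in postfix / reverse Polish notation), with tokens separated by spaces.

Post-order on an expression tree gives postfix notation: for each operator, emit left operand, right operand, then the operator.

7 7 8 8 9 + + 3 * 8 1 - 8 3 * * + + -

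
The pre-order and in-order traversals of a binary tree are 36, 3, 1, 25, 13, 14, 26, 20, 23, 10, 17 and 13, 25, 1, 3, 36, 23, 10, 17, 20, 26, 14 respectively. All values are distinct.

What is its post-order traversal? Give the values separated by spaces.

13 25 1 3 17 10 23 20 26 14 36

The first element of pre-order is the root; it splits in-order into left and right subtrees.
Root 36: left subtree has 4 nodes {13, 25, 1, 3}, right has 6 {23, 10, 17, 20, 26, 14}.
  Root 3: left subtree has 3 nodes {13, 25, 1}, right has 0 { }.
    Root 1: left subtree has 2 nodes {13, 25}, right has 0 { }.
      Root 25: left subtree has 1 node {13}, right has 0 { }.
  Root 14: left subtree has 5 nodes {23, 10, 17, 20, 26}, right has 0 { }.
    Root 26: left subtree has 4 nodes {23, 10, 17, 20}, right has 0 { }.
      Root 20: left subtree has 3 nodes {23, 10, 17}, right has 0 { }.
        Root 23: left subtree has 0 nodes { }, right has 2 {10, 17}.
          Root 10: left subtree has 0 nodes { }, right has 1 {17}.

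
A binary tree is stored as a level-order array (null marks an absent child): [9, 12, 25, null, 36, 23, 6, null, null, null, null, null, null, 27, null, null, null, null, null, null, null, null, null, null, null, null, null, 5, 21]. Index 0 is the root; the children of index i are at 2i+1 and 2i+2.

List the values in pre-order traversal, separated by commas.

9, 12, 36, 25, 23, 6, 27, 5, 21

Pre-order visits the node, then its left subtree, then its right subtree.
Visit 9.
At 9: go left to 12.
  Visit 12.
  At 12: no left child.
  At 12: go right to 36.
    36 is a leaf — visit 36.
At 9: go right to 25.
  Visit 25.
  At 25: go left to 23.
    23 is a leaf — visit 23.
  At 25: go right to 6.
    Visit 6.
    At 6: go left to 27.
      Visit 27.
      At 27: go left to 5.
        5 is a leaf — visit 5.
      At 27: go right to 21.
        21 is a leaf — visit 21.
    At 6: no right child.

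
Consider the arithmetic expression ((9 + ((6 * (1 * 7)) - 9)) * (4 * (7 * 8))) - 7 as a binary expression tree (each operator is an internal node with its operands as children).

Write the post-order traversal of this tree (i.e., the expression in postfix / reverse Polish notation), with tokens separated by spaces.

Post-order on an expression tree gives postfix notation: for each operator, emit left operand, right operand, then the operator.

9 6 1 7 * * 9 - + 4 7 8 * * * 7 -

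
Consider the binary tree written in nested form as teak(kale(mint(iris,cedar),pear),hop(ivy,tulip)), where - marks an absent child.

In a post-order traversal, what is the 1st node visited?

iris

Post-order visits the left subtree, then the right subtree, then the node.
At teak: go left to kale.
  At kale: go left to mint.
    At mint: go left to iris.
      iris is a leaf — visit iris.
    At mint: go right to cedar.
      cedar is a leaf — visit cedar.
    Visit mint.
  At kale: go right to pear.
    pear is a leaf — visit pear.
  Visit kale.
At teak: go right to hop.
  At hop: go left to ivy.
    ivy is a leaf — visit ivy.
  At hop: go right to tulip.
    tulip is a leaf — visit tulip.
  Visit hop.
Visit teak.
Full post-order sequence: iris, cedar, mint, pear, kale, ivy, tulip, hop, teak.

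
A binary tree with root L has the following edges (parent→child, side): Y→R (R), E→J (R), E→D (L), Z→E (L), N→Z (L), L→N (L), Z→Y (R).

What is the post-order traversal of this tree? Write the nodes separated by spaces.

Post-order visits the left subtree, then the right subtree, then the node.
At L: go left to N.
  At N: go left to Z.
    At Z: go left to E.
      At E: go left to D.
        D is a leaf — visit D.
      At E: go right to J.
        J is a leaf — visit J.
      Visit E.
    At Z: go right to Y.
      At Y: no left child.
      At Y: go right to R.
        R is a leaf — visit R.
      Visit Y.
    Visit Z.
  At N: no right child.
  Visit N.
At L: no right child.
Visit L.

D J E R Y Z N L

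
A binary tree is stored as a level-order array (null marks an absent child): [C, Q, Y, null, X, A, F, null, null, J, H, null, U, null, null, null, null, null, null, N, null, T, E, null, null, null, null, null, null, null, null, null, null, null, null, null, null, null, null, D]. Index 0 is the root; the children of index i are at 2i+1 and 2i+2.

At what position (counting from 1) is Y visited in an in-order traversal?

12

In-order visits the left subtree, then the node, then the right subtree.
At C: go left to Q.
  At Q: no left child.
  Visit Q.
  At Q: go right to X.
    At X: go left to J.
      At J: go left to N.
        At N: go left to D.
          D is a leaf — visit D.
        Visit N.
        At N: no right child.
      Visit J.
      At J: no right child.
    Visit X.
    At X: go right to H.
      At H: go left to T.
        T is a leaf — visit T.
      Visit H.
      At H: go right to E.
        E is a leaf — visit E.
Visit C.
At C: go right to Y.
  At Y: go left to A.
    At A: no left child.
    Visit A.
    At A: go right to U.
      U is a leaf — visit U.
  Visit Y.
  At Y: go right to F.
    F is a leaf — visit F.
Full in-order sequence: Q, D, N, J, X, T, H, E, C, A, U, Y, F.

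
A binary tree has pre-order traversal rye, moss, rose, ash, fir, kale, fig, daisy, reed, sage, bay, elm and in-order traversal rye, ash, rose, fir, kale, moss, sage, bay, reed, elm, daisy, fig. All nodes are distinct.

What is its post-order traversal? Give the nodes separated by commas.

ash, kale, fir, rose, bay, sage, elm, reed, daisy, fig, moss, rye

The first element of pre-order is the root; it splits in-order into left and right subtrees.
Root rye: left subtree has 0 nodes { }, right has 11 {ash, rose, fir, kale, moss, sage, bay, reed, elm, daisy, fig}.
  Root moss: left subtree has 4 nodes {ash, rose, fir, kale}, right has 6 {sage, bay, reed, elm, daisy, fig}.
    Root rose: left subtree has 1 node {ash}, right has 2 {fir, kale}.
      Root fir: left subtree has 0 nodes { }, right has 1 {kale}.
    Root fig: left subtree has 5 nodes {sage, bay, reed, elm, daisy}, right has 0 { }.
      Root daisy: left subtree has 4 nodes {sage, bay, reed, elm}, right has 0 { }.
        Root reed: left subtree has 2 nodes {sage, bay}, right has 1 {elm}.
          Root sage: left subtree has 0 nodes { }, right has 1 {bay}.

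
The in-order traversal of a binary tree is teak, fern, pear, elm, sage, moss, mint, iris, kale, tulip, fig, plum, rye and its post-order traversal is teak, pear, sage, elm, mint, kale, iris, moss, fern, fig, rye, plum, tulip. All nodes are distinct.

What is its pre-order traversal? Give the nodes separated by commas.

tulip, fern, teak, moss, elm, pear, sage, iris, mint, kale, plum, fig, rye

The last element of post-order is the root; it splits in-order into left and right subtrees.
Root tulip: left subtree has 9 nodes {teak, fern, pear, elm, sage, moss, mint, iris, kale}, right has 3 {fig, plum, rye}.
  Root fern: left subtree has 1 node {teak}, right has 7 {pear, elm, sage, moss, mint, iris, kale}.
    Root moss: left subtree has 3 nodes {pear, elm, sage}, right has 3 {mint, iris, kale}.
      Root elm: left subtree has 1 node {pear}, right has 1 {sage}.
      Root iris: left subtree has 1 node {mint}, right has 1 {kale}.
  Root plum: left subtree has 1 node {fig}, right has 1 {rye}.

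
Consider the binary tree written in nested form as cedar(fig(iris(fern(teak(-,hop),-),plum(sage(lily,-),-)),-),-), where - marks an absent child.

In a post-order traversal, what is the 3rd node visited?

fern

Post-order visits the left subtree, then the right subtree, then the node.
At cedar: go left to fig.
  At fig: go left to iris.
    At iris: go left to fern.
      At fern: go left to teak.
        At teak: no left child.
        At teak: go right to hop.
          hop is a leaf — visit hop.
        Visit teak.
      At fern: no right child.
      Visit fern.
    At iris: go right to plum.
      At plum: go left to sage.
        At sage: go left to lily.
          lily is a leaf — visit lily.
        At sage: no right child.
        Visit sage.
      At plum: no right child.
      Visit plum.
    Visit iris.
  At fig: no right child.
  Visit fig.
At cedar: no right child.
Visit cedar.
Full post-order sequence: hop, teak, fern, lily, sage, plum, iris, fig, cedar.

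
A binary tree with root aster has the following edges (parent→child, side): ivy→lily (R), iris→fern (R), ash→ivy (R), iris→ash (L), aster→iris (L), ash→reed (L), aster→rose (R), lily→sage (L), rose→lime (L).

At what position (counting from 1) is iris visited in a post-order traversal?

7

Post-order visits the left subtree, then the right subtree, then the node.
At aster: go left to iris.
  At iris: go left to ash.
    At ash: go left to reed.
      reed is a leaf — visit reed.
    At ash: go right to ivy.
      At ivy: no left child.
      At ivy: go right to lily.
        At lily: go left to sage.
          sage is a leaf — visit sage.
        At lily: no right child.
        Visit lily.
      Visit ivy.
    Visit ash.
  At iris: go right to fern.
    fern is a leaf — visit fern.
  Visit iris.
At aster: go right to rose.
  At rose: go left to lime.
    lime is a leaf — visit lime.
  At rose: no right child.
  Visit rose.
Visit aster.
Full post-order sequence: reed, sage, lily, ivy, ash, fern, iris, lime, rose, aster.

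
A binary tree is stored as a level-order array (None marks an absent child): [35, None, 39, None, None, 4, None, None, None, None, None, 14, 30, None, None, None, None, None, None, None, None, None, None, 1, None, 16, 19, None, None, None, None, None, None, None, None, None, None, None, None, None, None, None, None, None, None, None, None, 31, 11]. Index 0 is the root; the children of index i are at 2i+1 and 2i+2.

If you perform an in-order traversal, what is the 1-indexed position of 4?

6

In-order visits the left subtree, then the node, then the right subtree.
At 35: no left child.
Visit 35.
At 35: go right to 39.
  At 39: go left to 4.
    At 4: go left to 14.
      At 14: go left to 1.
        At 1: go left to 31.
          31 is a leaf — visit 31.
        Visit 1.
        At 1: go right to 11.
          11 is a leaf — visit 11.
      Visit 14.
      At 14: no right child.
    Visit 4.
    At 4: go right to 30.
      At 30: go left to 16.
        16 is a leaf — visit 16.
      Visit 30.
      At 30: go right to 19.
        19 is a leaf — visit 19.
  Visit 39.
  At 39: no right child.
Full in-order sequence: 35, 31, 1, 11, 14, 4, 16, 30, 19, 39.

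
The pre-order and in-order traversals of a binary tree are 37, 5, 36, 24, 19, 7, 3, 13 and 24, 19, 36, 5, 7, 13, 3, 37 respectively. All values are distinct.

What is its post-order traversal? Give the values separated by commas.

The first element of pre-order is the root; it splits in-order into left and right subtrees.
Root 37: left subtree has 7 nodes {24, 19, 36, 5, 7, 13, 3}, right has 0 { }.
  Root 5: left subtree has 3 nodes {24, 19, 36}, right has 3 {7, 13, 3}.
    Root 36: left subtree has 2 nodes {24, 19}, right has 0 { }.
      Root 24: left subtree has 0 nodes { }, right has 1 {19}.
    Root 7: left subtree has 0 nodes { }, right has 2 {13, 3}.
      Root 3: left subtree has 1 node {13}, right has 0 { }.

19, 24, 36, 13, 3, 7, 5, 37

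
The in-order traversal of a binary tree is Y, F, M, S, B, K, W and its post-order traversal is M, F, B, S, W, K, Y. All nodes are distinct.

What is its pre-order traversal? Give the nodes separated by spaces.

The last element of post-order is the root; it splits in-order into left and right subtrees.
Root Y: left subtree has 0 nodes { }, right has 6 {F, M, S, B, K, W}.
  Root K: left subtree has 4 nodes {F, M, S, B}, right has 1 {W}.
    Root S: left subtree has 2 nodes {F, M}, right has 1 {B}.
      Root F: left subtree has 0 nodes { }, right has 1 {M}.

Y K S F M B W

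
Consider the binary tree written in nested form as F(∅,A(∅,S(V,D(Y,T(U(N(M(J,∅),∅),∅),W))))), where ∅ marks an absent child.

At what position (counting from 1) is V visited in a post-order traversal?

1

Post-order visits the left subtree, then the right subtree, then the node.
At F: no left child.
At F: go right to A.
  At A: no left child.
  At A: go right to S.
    At S: go left to V.
      V is a leaf — visit V.
    At S: go right to D.
      At D: go left to Y.
        Y is a leaf — visit Y.
      At D: go right to T.
        At T: go left to U.
          At U: go left to N.
            At N: go left to M.
              At M: go left to J.
                J is a leaf — visit J.
              At M: no right child.
              Visit M.
            At N: no right child.
            Visit N.
          At U: no right child.
          Visit U.
        At T: go right to W.
          W is a leaf — visit W.
        Visit T.
      Visit D.
    Visit S.
  Visit A.
Visit F.
Full post-order sequence: V, Y, J, M, N, U, W, T, D, S, A, F.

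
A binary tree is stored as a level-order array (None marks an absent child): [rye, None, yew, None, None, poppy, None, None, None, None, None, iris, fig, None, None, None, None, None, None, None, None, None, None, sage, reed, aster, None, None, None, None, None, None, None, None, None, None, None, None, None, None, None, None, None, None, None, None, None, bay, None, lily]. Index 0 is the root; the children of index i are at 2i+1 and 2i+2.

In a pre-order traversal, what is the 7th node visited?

Pre-order visits the node, then its left subtree, then its right subtree.
Visit rye.
At rye: no left child.
At rye: go right to yew.
  Visit yew.
  At yew: go left to poppy.
    Visit poppy.
    At poppy: go left to iris.
      Visit iris.
      At iris: go left to sage.
        Visit sage.
        At sage: go left to bay.
          bay is a leaf — visit bay.
        At sage: no right child.
      At iris: go right to reed.
        Visit reed.
        At reed: go left to lily.
          lily is a leaf — visit lily.
        At reed: no right child.
    At poppy: go right to fig.
      Visit fig.
      At fig: go left to aster.
        aster is a leaf — visit aster.
      At fig: no right child.
  At yew: no right child.
Full pre-order sequence: rye, yew, poppy, iris, sage, bay, reed, lily, fig, aster.

reed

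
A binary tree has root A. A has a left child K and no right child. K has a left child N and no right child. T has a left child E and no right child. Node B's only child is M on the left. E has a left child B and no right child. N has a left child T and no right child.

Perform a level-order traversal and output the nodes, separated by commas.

A, K, N, T, E, B, M

Level-order visits nodes level by level from the root, left to right within each level.
Level 0: A
Level 1: K
Level 2: N
Level 3: T
Level 4: E
Level 5: B
Level 6: M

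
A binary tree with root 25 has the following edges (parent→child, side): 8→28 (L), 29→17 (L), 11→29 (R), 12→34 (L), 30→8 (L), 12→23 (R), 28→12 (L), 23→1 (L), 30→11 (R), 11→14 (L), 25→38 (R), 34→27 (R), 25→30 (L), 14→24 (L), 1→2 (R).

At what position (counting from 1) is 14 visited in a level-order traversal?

7

Level-order visits nodes level by level from the root, left to right within each level.
Level 0: 25
Level 1: 30, 38
Level 2: 8, 11
Level 3: 28, 14, 29
Level 4: 12, 24, 17
Level 5: 34, 23
Level 6: 27, 1
Level 7: 2
Full level-order sequence: 25, 30, 38, 8, 11, 28, 14, 29, 12, 24, 17, 34, 23, 27, 1, 2.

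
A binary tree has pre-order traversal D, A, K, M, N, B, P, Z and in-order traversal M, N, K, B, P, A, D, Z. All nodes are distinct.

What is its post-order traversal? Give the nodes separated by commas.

The first element of pre-order is the root; it splits in-order into left and right subtrees.
Root D: left subtree has 6 nodes {M, N, K, B, P, A}, right has 1 {Z}.
  Root A: left subtree has 5 nodes {M, N, K, B, P}, right has 0 { }.
    Root K: left subtree has 2 nodes {M, N}, right has 2 {B, P}.
      Root M: left subtree has 0 nodes { }, right has 1 {N}.
      Root B: left subtree has 0 nodes { }, right has 1 {P}.

N, M, P, B, K, A, Z, D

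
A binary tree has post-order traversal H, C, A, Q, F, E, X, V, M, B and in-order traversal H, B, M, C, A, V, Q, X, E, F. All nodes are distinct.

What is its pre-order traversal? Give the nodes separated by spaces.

B H M V A C X Q E F

The last element of post-order is the root; it splits in-order into left and right subtrees.
Root B: left subtree has 1 node {H}, right has 8 {M, C, A, V, Q, X, E, F}.
  Root M: left subtree has 0 nodes { }, right has 7 {C, A, V, Q, X, E, F}.
    Root V: left subtree has 2 nodes {C, A}, right has 4 {Q, X, E, F}.
      Root A: left subtree has 1 node {C}, right has 0 { }.
      Root X: left subtree has 1 node {Q}, right has 2 {E, F}.
        Root E: left subtree has 0 nodes { }, right has 1 {F}.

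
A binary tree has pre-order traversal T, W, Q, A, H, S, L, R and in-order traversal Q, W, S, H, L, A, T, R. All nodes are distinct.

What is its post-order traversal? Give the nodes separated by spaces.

The first element of pre-order is the root; it splits in-order into left and right subtrees.
Root T: left subtree has 6 nodes {Q, W, S, H, L, A}, right has 1 {R}.
  Root W: left subtree has 1 node {Q}, right has 4 {S, H, L, A}.
    Root A: left subtree has 3 nodes {S, H, L}, right has 0 { }.
      Root H: left subtree has 1 node {S}, right has 1 {L}.

Q S L H A W R T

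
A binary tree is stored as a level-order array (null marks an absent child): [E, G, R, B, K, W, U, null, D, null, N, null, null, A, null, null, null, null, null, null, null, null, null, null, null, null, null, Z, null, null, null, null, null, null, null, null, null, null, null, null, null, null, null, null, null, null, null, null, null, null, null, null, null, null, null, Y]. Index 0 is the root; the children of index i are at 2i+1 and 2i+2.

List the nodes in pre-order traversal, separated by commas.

E, G, B, D, K, N, R, W, U, A, Z, Y

Pre-order visits the node, then its left subtree, then its right subtree.
Visit E.
At E: go left to G.
  Visit G.
  At G: go left to B.
    Visit B.
    At B: no left child.
    At B: go right to D.
      D is a leaf — visit D.
  At G: go right to K.
    Visit K.
    At K: no left child.
    At K: go right to N.
      N is a leaf — visit N.
At E: go right to R.
  Visit R.
  At R: go left to W.
    W is a leaf — visit W.
  At R: go right to U.
    Visit U.
    At U: go left to A.
      Visit A.
      At A: go left to Z.
        Visit Z.
        At Z: go left to Y.
          Y is a leaf — visit Y.
        At Z: no right child.
      At A: no right child.
    At U: no right child.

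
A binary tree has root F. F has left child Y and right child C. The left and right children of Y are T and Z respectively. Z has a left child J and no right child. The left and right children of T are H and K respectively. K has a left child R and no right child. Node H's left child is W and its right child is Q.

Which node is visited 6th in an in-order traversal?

K

In-order visits the left subtree, then the node, then the right subtree.
At F: go left to Y.
  At Y: go left to T.
    At T: go left to H.
      At H: go left to W.
        W is a leaf — visit W.
      Visit H.
      At H: go right to Q.
        Q is a leaf — visit Q.
    Visit T.
    At T: go right to K.
      At K: go left to R.
        R is a leaf — visit R.
      Visit K.
      At K: no right child.
  Visit Y.
  At Y: go right to Z.
    At Z: go left to J.
      J is a leaf — visit J.
    Visit Z.
    At Z: no right child.
Visit F.
At F: go right to C.
  C is a leaf — visit C.
Full in-order sequence: W, H, Q, T, R, K, Y, J, Z, F, C.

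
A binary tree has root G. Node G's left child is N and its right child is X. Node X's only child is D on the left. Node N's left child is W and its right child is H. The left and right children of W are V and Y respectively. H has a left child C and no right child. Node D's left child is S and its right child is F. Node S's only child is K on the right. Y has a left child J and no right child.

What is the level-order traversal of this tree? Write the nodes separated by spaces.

G N X W H D V Y C S F J K

Level-order visits nodes level by level from the root, left to right within each level.
Level 0: G
Level 1: N, X
Level 2: W, H, D
Level 3: V, Y, C, S, F
Level 4: J, K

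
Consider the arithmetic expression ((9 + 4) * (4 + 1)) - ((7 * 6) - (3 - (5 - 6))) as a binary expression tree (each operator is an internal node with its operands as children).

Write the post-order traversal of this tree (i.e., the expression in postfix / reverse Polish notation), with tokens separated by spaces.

9 4 + 4 1 + * 7 6 * 3 5 6 - - - -

Post-order on an expression tree gives postfix notation: for each operator, emit left operand, right operand, then the operator.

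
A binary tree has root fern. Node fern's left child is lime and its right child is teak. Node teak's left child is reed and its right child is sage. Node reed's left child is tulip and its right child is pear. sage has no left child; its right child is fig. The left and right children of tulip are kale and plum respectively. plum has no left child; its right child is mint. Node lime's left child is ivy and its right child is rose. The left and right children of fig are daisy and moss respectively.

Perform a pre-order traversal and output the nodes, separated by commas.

Pre-order visits the node, then its left subtree, then its right subtree.
Visit fern.
At fern: go left to lime.
  Visit lime.
  At lime: go left to ivy.
    ivy is a leaf — visit ivy.
  At lime: go right to rose.
    rose is a leaf — visit rose.
At fern: go right to teak.
  Visit teak.
  At teak: go left to reed.
    Visit reed.
    At reed: go left to tulip.
      Visit tulip.
      At tulip: go left to kale.
        kale is a leaf — visit kale.
      At tulip: go right to plum.
        Visit plum.
        At plum: no left child.
        At plum: go right to mint.
          mint is a leaf — visit mint.
    At reed: go right to pear.
      pear is a leaf — visit pear.
  At teak: go right to sage.
    Visit sage.
    At sage: no left child.
    At sage: go right to fig.
      Visit fig.
      At fig: go left to daisy.
        daisy is a leaf — visit daisy.
      At fig: go right to moss.
        moss is a leaf — visit moss.

fern, lime, ivy, rose, teak, reed, tulip, kale, plum, mint, pear, sage, fig, daisy, moss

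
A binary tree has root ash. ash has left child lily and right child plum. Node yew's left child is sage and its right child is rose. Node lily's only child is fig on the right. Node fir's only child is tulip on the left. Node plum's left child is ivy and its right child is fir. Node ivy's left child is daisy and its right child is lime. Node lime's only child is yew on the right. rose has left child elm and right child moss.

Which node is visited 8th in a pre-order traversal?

Pre-order visits the node, then its left subtree, then its right subtree.
Visit ash.
At ash: go left to lily.
  Visit lily.
  At lily: no left child.
  At lily: go right to fig.
    fig is a leaf — visit fig.
At ash: go right to plum.
  Visit plum.
  At plum: go left to ivy.
    Visit ivy.
    At ivy: go left to daisy.
      daisy is a leaf — visit daisy.
    At ivy: go right to lime.
      Visit lime.
      At lime: no left child.
      At lime: go right to yew.
        Visit yew.
        At yew: go left to sage.
          sage is a leaf — visit sage.
        At yew: go right to rose.
          Visit rose.
          At rose: go left to elm.
            elm is a leaf — visit elm.
          At rose: go right to moss.
            moss is a leaf — visit moss.
  At plum: go right to fir.
    Visit fir.
    At fir: go left to tulip.
      tulip is a leaf — visit tulip.
    At fir: no right child.
Full pre-order sequence: ash, lily, fig, plum, ivy, daisy, lime, yew, sage, rose, elm, moss, fir, tulip.

yew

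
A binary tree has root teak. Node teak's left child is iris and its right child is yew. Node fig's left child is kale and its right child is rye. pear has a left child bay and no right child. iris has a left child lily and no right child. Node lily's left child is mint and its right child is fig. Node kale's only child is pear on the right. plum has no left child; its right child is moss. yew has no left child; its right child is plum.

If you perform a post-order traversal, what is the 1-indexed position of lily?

7

Post-order visits the left subtree, then the right subtree, then the node.
At teak: go left to iris.
  At iris: go left to lily.
    At lily: go left to mint.
      mint is a leaf — visit mint.
    At lily: go right to fig.
      At fig: go left to kale.
        At kale: no left child.
        At kale: go right to pear.
          At pear: go left to bay.
            bay is a leaf — visit bay.
          At pear: no right child.
          Visit pear.
        Visit kale.
      At fig: go right to rye.
        rye is a leaf — visit rye.
      Visit fig.
    Visit lily.
  At iris: no right child.
  Visit iris.
At teak: go right to yew.
  At yew: no left child.
  At yew: go right to plum.
    At plum: no left child.
    At plum: go right to moss.
      moss is a leaf — visit moss.
    Visit plum.
  Visit yew.
Visit teak.
Full post-order sequence: mint, bay, pear, kale, rye, fig, lily, iris, moss, plum, yew, teak.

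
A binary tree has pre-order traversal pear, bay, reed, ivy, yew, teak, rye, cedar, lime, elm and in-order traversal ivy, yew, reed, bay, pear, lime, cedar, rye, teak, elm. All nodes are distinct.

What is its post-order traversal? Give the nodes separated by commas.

yew, ivy, reed, bay, lime, cedar, rye, elm, teak, pear

The first element of pre-order is the root; it splits in-order into left and right subtrees.
Root pear: left subtree has 4 nodes {ivy, yew, reed, bay}, right has 5 {lime, cedar, rye, teak, elm}.
  Root bay: left subtree has 3 nodes {ivy, yew, reed}, right has 0 { }.
    Root reed: left subtree has 2 nodes {ivy, yew}, right has 0 { }.
      Root ivy: left subtree has 0 nodes { }, right has 1 {yew}.
  Root teak: left subtree has 3 nodes {lime, cedar, rye}, right has 1 {elm}.
    Root rye: left subtree has 2 nodes {lime, cedar}, right has 0 { }.
      Root cedar: left subtree has 1 node {lime}, right has 0 { }.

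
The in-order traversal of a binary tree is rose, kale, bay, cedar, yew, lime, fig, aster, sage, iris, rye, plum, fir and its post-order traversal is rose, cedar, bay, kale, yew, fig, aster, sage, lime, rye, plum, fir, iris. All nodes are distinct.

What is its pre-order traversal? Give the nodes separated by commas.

The last element of post-order is the root; it splits in-order into left and right subtrees.
Root iris: left subtree has 9 nodes {rose, kale, bay, cedar, yew, lime, fig, aster, sage}, right has 3 {rye, plum, fir}.
  Root lime: left subtree has 5 nodes {rose, kale, bay, cedar, yew}, right has 3 {fig, aster, sage}.
    Root yew: left subtree has 4 nodes {rose, kale, bay, cedar}, right has 0 { }.
      Root kale: left subtree has 1 node {rose}, right has 2 {bay, cedar}.
        Root bay: left subtree has 0 nodes { }, right has 1 {cedar}.
    Root sage: left subtree has 2 nodes {fig, aster}, right has 0 { }.
      Root aster: left subtree has 1 node {fig}, right has 0 { }.
  Root fir: left subtree has 2 nodes {rye, plum}, right has 0 { }.
    Root plum: left subtree has 1 node {rye}, right has 0 { }.

iris, lime, yew, kale, rose, bay, cedar, sage, aster, fig, fir, plum, rye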